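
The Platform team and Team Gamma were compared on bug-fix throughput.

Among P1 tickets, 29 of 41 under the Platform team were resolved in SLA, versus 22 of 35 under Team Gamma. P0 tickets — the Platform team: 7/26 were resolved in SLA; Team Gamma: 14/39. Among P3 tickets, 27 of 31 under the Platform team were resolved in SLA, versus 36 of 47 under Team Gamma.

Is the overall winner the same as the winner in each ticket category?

P1: the Platform team 29/41 = 70.7%, Team Gamma 22/35 = 62.9% → the Platform team
P0: the Platform team 7/26 = 26.9%, Team Gamma 14/39 = 35.9% → Team Gamma
P3: the Platform team 27/31 = 87.1%, Team Gamma 36/47 = 76.6% → the Platform team
Overall: the Platform team 63/98 = 64.3%, Team Gamma 72/121 = 59.5% → the Platform team
Neither sweeps: the Platform team wins 2 of 3 groups, Team Gamma wins 1. The Platform team wins overall but not every group — no Simpson reversal.

No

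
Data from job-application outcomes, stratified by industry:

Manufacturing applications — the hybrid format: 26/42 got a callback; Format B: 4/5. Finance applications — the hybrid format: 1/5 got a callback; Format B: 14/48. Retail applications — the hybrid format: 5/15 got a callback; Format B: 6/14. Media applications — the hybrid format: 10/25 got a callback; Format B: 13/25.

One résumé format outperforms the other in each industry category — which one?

Manufacturing: the hybrid format 26/42 = 61.9%, Format B 4/5 = 80.0% → Format B
Finance: the hybrid format 1/5 = 20.0%, Format B 14/48 = 29.2% → Format B
Retail: the hybrid format 5/15 = 33.3%, Format B 6/14 = 42.9% → Format B
Media: the hybrid format 10/25 = 40.0%, Format B 13/25 = 52.0% → Format B
Format B has the higher rate in all 4 groups.

Format B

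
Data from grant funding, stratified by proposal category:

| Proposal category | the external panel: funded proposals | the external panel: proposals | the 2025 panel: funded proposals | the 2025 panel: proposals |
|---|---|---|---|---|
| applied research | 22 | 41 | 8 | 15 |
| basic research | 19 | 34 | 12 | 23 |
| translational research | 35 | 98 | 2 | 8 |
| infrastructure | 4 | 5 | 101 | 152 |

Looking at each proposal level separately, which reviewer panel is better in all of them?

Applied research: the external panel 22/41 = 53.7%, the 2025 panel 8/15 = 53.3% → the external panel
Basic research: the external panel 19/34 = 55.9%, the 2025 panel 12/23 = 52.2% → the external panel
Translational research: the external panel 35/98 = 35.7%, the 2025 panel 2/8 = 25.0% → the external panel
Infrastructure: the external panel 4/5 = 80.0%, the 2025 panel 101/152 = 66.4% → the external panel
The external panel has the higher rate in all 4 groups.

the external panel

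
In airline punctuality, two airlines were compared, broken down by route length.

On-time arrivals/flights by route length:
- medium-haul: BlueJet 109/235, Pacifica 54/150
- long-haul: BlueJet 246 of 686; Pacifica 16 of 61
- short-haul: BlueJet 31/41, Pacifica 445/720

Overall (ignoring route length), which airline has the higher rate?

Pacifica

Medium-haul: BlueJet 109/235 = 46.4%, Pacifica 54/150 = 36.0% → BlueJet
Long-haul: BlueJet 246/686 = 35.9%, Pacifica 16/61 = 26.2% → BlueJet
Short-haul: BlueJet 31/41 = 75.6%, Pacifica 445/720 = 61.8% → BlueJet
Overall: BlueJet 386/962 = 40.1%, Pacifica 515/931 = 55.3% → Pacifica
(BlueJet wins every route group but Pacifica wins overall — BlueJet's flights skew toward the low-rate long-haul group.)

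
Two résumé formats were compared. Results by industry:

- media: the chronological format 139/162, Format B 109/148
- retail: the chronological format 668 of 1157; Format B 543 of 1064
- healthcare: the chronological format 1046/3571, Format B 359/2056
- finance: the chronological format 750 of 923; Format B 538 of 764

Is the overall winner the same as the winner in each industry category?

Media: the chronological format 139/162 = 85.8%, Format B 109/148 = 73.6% → the chronological format
Retail: the chronological format 668/1157 = 57.7%, Format B 543/1064 = 51.0% → the chronological format
Healthcare: the chronological format 1046/3571 = 29.3%, Format B 359/2056 = 17.5% → the chronological format
Finance: the chronological format 750/923 = 81.3%, Format B 538/764 = 70.4% → the chronological format
Overall: the chronological format 2603/5813 = 44.8%, Format B 1549/4032 = 38.4% → the chronological format
The chronological format wins overall and in every industry group — no reversal.

Yes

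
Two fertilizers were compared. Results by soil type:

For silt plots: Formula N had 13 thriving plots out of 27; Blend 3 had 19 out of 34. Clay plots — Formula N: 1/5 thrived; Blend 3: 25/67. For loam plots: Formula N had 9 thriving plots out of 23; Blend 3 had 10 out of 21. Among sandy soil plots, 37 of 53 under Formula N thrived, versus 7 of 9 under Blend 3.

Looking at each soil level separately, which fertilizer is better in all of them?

Blend 3

Silt: Formula N 13/27 = 48.1%, Blend 3 19/34 = 55.9% → Blend 3
Clay: Formula N 1/5 = 20.0%, Blend 3 25/67 = 37.3% → Blend 3
Loam: Formula N 9/23 = 39.1%, Blend 3 10/21 = 47.6% → Blend 3
Sandy soil: Formula N 37/53 = 69.8%, Blend 3 7/9 = 77.8% → Blend 3
Blend 3 has the higher rate in all 4 groups.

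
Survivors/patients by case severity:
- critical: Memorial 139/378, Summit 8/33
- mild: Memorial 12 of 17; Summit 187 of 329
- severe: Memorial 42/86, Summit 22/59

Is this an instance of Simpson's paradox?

Yes

Critical: Memorial 139/378 = 36.8%, Summit 8/33 = 24.2% → Memorial
Mild: Memorial 12/17 = 70.6%, Summit 187/329 = 56.8% → Memorial
Severe: Memorial 42/86 = 48.8%, Summit 22/59 = 37.3% → Memorial
Overall: Memorial 193/481 = 40.1%, Summit 217/421 = 51.5% → Summit
Memorial wins each case group but Summit wins overall — the comparison reverses. Memorial's patients skew toward critical, which has a lower base rate.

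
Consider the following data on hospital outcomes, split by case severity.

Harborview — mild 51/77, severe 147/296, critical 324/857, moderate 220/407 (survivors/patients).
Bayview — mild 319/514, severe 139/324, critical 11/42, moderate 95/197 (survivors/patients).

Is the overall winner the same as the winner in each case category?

No

Mild: Harborview 51/77 = 66.2%, Bayview 319/514 = 62.1% → Harborview
Severe: Harborview 147/296 = 49.7%, Bayview 139/324 = 42.9% → Harborview
Critical: Harborview 324/857 = 37.8%, Bayview 11/42 = 26.2% → Harborview
Moderate: Harborview 220/407 = 54.1%, Bayview 95/197 = 48.2% → Harborview
Overall: Harborview 742/1637 = 45.3%, Bayview 564/1077 = 52.4% → Bayview
Harborview wins each case group but Bayview wins overall — the comparison reverses. Harborview's patients skew toward critical, which has a lower base rate.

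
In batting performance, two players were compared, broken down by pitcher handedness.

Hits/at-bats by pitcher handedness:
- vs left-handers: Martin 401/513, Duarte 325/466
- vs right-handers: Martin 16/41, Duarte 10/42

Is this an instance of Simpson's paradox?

Vs left-handers: Martin 401/513 = 78.2%, Duarte 325/466 = 69.7% → Martin
Vs right-handers: Martin 16/41 = 39.0%, Duarte 10/42 = 23.8% → Martin
Overall: Martin 417/554 = 75.3%, Duarte 335/508 = 65.9% → Martin
Martin wins overall and in every pitcher group — no reversal.

No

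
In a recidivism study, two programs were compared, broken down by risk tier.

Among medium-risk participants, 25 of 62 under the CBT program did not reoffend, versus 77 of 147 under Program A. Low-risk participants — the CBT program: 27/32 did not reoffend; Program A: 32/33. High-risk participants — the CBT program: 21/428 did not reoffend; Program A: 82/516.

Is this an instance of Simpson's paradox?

No

Medium-risk: the CBT program 25/62 = 40.3%, Program A 77/147 = 52.4% → Program A
Low-risk: the CBT program 27/32 = 84.4%, Program A 32/33 = 97.0% → Program A
High-risk: the CBT program 21/428 = 4.9%, Program A 82/516 = 15.9% → Program A
Overall: the CBT program 73/522 = 14.0%, Program A 191/696 = 27.4% → Program A
Program A wins overall and in every risk group — no reversal.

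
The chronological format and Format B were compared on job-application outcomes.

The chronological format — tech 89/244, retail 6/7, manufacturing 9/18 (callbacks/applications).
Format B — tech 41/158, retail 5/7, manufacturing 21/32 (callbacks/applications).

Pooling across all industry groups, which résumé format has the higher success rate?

the chronological format

Tech: the chronological format 89/244 = 36.5%, Format B 41/158 = 25.9% → the chronological format
Retail: the chronological format 6/7 = 85.7%, Format B 5/7 = 71.4% → the chronological format
Manufacturing: the chronological format 9/18 = 50.0%, Format B 21/32 = 65.6% → Format B
Overall: the chronological format 104/269 = 38.7%, Format B 67/197 = 34.0% → the chronological format
(Neither sweeps every industry group, but the chronological format has the higher pooled rate.)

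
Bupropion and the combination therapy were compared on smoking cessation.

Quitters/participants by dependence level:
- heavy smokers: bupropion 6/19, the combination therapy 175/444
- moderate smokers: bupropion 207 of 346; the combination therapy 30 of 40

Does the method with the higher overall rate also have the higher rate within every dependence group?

Heavy smokers: bupropion 6/19 = 31.6%, the combination therapy 175/444 = 39.4% → the combination therapy
Moderate smokers: bupropion 207/346 = 59.8%, the combination therapy 30/40 = 75.0% → the combination therapy
Overall: bupropion 213/365 = 58.4%, the combination therapy 205/484 = 42.4% → bupropion
The combination therapy wins each dependence group but bupropion wins overall — the comparison reverses. The combination therapy's participants skew toward heavy smokers, which has a lower base rate.

No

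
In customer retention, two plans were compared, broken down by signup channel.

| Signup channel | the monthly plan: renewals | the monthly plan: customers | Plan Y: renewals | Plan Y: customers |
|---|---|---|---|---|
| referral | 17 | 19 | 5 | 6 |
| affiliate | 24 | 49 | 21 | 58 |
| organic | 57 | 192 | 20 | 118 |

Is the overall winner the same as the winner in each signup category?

Yes

Referral: the monthly plan 17/19 = 89.5%, Plan Y 5/6 = 83.3% → the monthly plan
Affiliate: the monthly plan 24/49 = 49.0%, Plan Y 21/58 = 36.2% → the monthly plan
Organic: the monthly plan 57/192 = 29.7%, Plan Y 20/118 = 16.9% → the monthly plan
Overall: the monthly plan 98/260 = 37.7%, Plan Y 46/182 = 25.3% → the monthly plan
The monthly plan wins overall and in every signup group — no reversal.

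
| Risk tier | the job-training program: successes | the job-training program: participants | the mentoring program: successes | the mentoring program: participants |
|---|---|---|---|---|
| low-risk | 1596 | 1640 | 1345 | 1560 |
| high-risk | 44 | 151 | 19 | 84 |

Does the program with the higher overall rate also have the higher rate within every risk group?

Low-risk: the job-training program 1596/1640 = 97.3%, the mentoring program 1345/1560 = 86.2% → the job-training program
High-risk: the job-training program 44/151 = 29.1%, the mentoring program 19/84 = 22.6% → the job-training program
Overall: the job-training program 1640/1791 = 91.6%, the mentoring program 1364/1644 = 83.0% → the job-training program
The job-training program wins overall and in every risk group — no reversal.

Yes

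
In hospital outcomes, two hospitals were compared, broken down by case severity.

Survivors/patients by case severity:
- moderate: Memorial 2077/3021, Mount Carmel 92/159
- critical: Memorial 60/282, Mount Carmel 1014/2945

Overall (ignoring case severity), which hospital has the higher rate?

Moderate: Memorial 2077/3021 = 68.8%, Mount Carmel 92/159 = 57.9% → Memorial
Critical: Memorial 60/282 = 21.3%, Mount Carmel 1014/2945 = 34.4% → Mount Carmel
Overall: Memorial 2137/3303 = 64.7%, Mount Carmel 1106/3104 = 35.6% → Memorial
(Neither sweeps every case group, but Memorial has the higher pooled rate.)

Memorial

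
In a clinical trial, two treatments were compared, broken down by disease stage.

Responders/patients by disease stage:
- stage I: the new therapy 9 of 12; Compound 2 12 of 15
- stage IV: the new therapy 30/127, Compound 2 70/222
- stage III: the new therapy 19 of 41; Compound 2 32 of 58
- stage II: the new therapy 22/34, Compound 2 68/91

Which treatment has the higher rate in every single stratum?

Compound 2

Stage I: the new therapy 9/12 = 75.0%, Compound 2 12/15 = 80.0% → Compound 2
Stage IV: the new therapy 30/127 = 23.6%, Compound 2 70/222 = 31.5% → Compound 2
Stage III: the new therapy 19/41 = 46.3%, Compound 2 32/58 = 55.2% → Compound 2
Stage II: the new therapy 22/34 = 64.7%, Compound 2 68/91 = 74.7% → Compound 2
Compound 2 has the higher rate in all 4 groups.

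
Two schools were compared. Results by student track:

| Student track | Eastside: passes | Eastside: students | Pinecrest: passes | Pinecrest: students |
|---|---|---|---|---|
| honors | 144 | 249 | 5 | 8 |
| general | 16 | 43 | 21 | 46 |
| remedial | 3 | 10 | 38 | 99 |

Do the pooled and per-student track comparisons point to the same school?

No

Honors: Eastside 144/249 = 57.8%, Pinecrest 5/8 = 62.5% → Pinecrest
General: Eastside 16/43 = 37.2%, Pinecrest 21/46 = 45.7% → Pinecrest
Remedial: Eastside 3/10 = 30.0%, Pinecrest 38/99 = 38.4% → Pinecrest
Overall: Eastside 163/302 = 54.0%, Pinecrest 64/153 = 41.8% → Eastside
Pinecrest wins each student group but Eastside wins overall — the comparison reverses. Pinecrest's students skew toward remedial, which has a lower base rate.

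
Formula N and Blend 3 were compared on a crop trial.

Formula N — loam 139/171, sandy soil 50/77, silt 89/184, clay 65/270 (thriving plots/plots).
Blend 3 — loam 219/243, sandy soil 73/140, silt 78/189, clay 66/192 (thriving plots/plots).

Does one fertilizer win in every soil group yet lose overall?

Loam: Formula N 139/171 = 81.3%, Blend 3 219/243 = 90.1% → Blend 3
Sandy soil: Formula N 50/77 = 64.9%, Blend 3 73/140 = 52.1% → Formula N
Silt: Formula N 89/184 = 48.4%, Blend 3 78/189 = 41.3% → Formula N
Clay: Formula N 65/270 = 24.1%, Blend 3 66/192 = 34.4% → Blend 3
Overall: Formula N 343/702 = 48.9%, Blend 3 436/764 = 57.1% → Blend 3
Neither sweeps: Formula N wins 2 of 4 groups, Blend 3 wins 2. Blend 3 wins overall but not every group — no Simpson reversal.

No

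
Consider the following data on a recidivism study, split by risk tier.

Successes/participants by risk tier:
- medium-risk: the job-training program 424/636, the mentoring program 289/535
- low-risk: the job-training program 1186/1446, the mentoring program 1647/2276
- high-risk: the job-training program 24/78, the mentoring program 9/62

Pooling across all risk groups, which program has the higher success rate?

Medium-risk: the job-training program 424/636 = 66.7%, the mentoring program 289/535 = 54.0% → the job-training program
Low-risk: the job-training program 1186/1446 = 82.0%, the mentoring program 1647/2276 = 72.4% → the job-training program
High-risk: the job-training program 24/78 = 30.8%, the mentoring program 9/62 = 14.5% → the job-training program
Overall: the job-training program 1634/2160 = 75.6%, the mentoring program 1945/2873 = 67.7% → the job-training program

the job-training program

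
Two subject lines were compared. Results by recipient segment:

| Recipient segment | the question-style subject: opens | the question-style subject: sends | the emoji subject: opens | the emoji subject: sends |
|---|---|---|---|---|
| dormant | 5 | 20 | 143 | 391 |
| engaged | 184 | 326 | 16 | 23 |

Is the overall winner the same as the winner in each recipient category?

No

Dormant: the question-style subject 5/20 = 25.0%, the emoji subject 143/391 = 36.6% → the emoji subject
Engaged: the question-style subject 184/326 = 56.4%, the emoji subject 16/23 = 69.6% → the emoji subject
Overall: the question-style subject 189/346 = 54.6%, the emoji subject 159/414 = 38.4% → the question-style subject
The emoji subject wins each recipient group but the question-style subject wins overall — the comparison reverses. The emoji subject's sends skew toward dormant, which has a lower base rate.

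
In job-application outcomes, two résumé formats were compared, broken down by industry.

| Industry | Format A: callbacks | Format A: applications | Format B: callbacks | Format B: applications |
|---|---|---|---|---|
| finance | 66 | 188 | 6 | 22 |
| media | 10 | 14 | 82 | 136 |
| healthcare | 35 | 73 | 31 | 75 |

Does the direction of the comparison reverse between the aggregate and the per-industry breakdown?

Yes

Finance: Format A 66/188 = 35.1%, Format B 6/22 = 27.3% → Format A
Media: Format A 10/14 = 71.4%, Format B 82/136 = 60.3% → Format A
Healthcare: Format A 35/73 = 47.9%, Format B 31/75 = 41.3% → Format A
Overall: Format A 111/275 = 40.4%, Format B 119/233 = 51.1% → Format B
Format A wins each industry group but Format B wins overall — the comparison reverses. Format A's applications skew toward finance, which has a lower base rate.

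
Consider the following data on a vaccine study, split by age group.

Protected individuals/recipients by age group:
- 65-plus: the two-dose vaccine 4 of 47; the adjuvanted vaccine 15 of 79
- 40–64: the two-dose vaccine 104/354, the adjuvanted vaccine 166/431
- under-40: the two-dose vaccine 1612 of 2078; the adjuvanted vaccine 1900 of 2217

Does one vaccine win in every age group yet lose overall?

65-plus: the two-dose vaccine 4/47 = 8.5%, the adjuvanted vaccine 15/79 = 19.0% → the adjuvanted vaccine
40–64: the two-dose vaccine 104/354 = 29.4%, the adjuvanted vaccine 166/431 = 38.5% → the adjuvanted vaccine
Under-40: the two-dose vaccine 1612/2078 = 77.6%, the adjuvanted vaccine 1900/2217 = 85.7% → the adjuvanted vaccine
Overall: the two-dose vaccine 1720/2479 = 69.4%, the adjuvanted vaccine 2081/2727 = 76.3% → the adjuvanted vaccine
The adjuvanted vaccine wins overall and in every age group — no reversal.

No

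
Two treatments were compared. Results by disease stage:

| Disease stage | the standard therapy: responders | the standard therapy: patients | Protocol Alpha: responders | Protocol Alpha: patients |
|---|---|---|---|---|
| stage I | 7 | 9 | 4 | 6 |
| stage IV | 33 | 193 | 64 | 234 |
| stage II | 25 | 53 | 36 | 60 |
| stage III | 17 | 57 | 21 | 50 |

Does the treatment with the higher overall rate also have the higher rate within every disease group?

No

Stage I: the standard therapy 7/9 = 77.8%, Protocol Alpha 4/6 = 66.7% → the standard therapy
Stage IV: the standard therapy 33/193 = 17.1%, Protocol Alpha 64/234 = 27.4% → Protocol Alpha
Stage II: the standard therapy 25/53 = 47.2%, Protocol Alpha 36/60 = 60.0% → Protocol Alpha
Stage III: the standard therapy 17/57 = 29.8%, Protocol Alpha 21/50 = 42.0% → Protocol Alpha
Overall: the standard therapy 82/312 = 26.3%, Protocol Alpha 125/350 = 35.7% → Protocol Alpha
Neither sweeps: the standard therapy wins 1 of 4 groups, Protocol Alpha wins 3. Protocol Alpha wins overall but not every group — no Simpson reversal.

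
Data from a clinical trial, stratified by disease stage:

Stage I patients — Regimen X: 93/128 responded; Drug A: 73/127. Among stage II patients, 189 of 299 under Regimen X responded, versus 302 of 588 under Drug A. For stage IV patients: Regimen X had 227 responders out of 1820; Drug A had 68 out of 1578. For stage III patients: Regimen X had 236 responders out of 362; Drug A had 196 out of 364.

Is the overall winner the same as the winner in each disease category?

Yes

Stage I: Regimen X 93/128 = 72.7%, Drug A 73/127 = 57.5% → Regimen X
Stage II: Regimen X 189/299 = 63.2%, Drug A 302/588 = 51.4% → Regimen X
Stage IV: Regimen X 227/1820 = 12.5%, Drug A 68/1578 = 4.3% → Regimen X
Stage III: Regimen X 236/362 = 65.2%, Drug A 196/364 = 53.8% → Regimen X
Overall: Regimen X 745/2609 = 28.6%, Drug A 639/2657 = 24.0% → Regimen X
Regimen X wins overall and in every disease group — no reversal.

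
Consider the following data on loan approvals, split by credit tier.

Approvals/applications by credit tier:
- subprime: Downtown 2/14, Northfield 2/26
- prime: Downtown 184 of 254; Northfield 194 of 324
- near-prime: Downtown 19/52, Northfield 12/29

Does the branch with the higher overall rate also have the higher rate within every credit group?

No

Subprime: Downtown 2/14 = 14.3%, Northfield 2/26 = 7.7% → Downtown
Prime: Downtown 184/254 = 72.4%, Northfield 194/324 = 59.9% → Downtown
Near-prime: Downtown 19/52 = 36.5%, Northfield 12/29 = 41.4% → Northfield
Overall: Downtown 205/320 = 64.1%, Northfield 208/379 = 54.9% → Downtown
Neither sweeps: Downtown wins 2 of 3 groups, Northfield wins 1. Downtown wins overall but not every group — no Simpson reversal.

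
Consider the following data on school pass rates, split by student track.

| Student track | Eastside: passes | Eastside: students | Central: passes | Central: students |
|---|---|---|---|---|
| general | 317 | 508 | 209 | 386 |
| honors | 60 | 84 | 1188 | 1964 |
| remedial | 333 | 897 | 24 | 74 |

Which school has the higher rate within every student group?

General: Eastside 317/508 = 62.4%, Central 209/386 = 54.1% → Eastside
Honors: Eastside 60/84 = 71.4%, Central 1188/1964 = 60.5% → Eastside
Remedial: Eastside 333/897 = 37.1%, Central 24/74 = 32.4% → Eastside
Eastside has the higher rate in all 3 groups.

Eastside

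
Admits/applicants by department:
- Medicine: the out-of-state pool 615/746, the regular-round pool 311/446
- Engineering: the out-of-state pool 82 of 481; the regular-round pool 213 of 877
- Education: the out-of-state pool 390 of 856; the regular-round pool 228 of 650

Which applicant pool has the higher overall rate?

the out-of-state pool

Medicine: the out-of-state pool 615/746 = 82.4%, the regular-round pool 311/446 = 69.7% → the out-of-state pool
Engineering: the out-of-state pool 82/481 = 17.0%, the regular-round pool 213/877 = 24.3% → the regular-round pool
Education: the out-of-state pool 390/856 = 45.6%, the regular-round pool 228/650 = 35.1% → the out-of-state pool
Overall: the out-of-state pool 1087/2083 = 52.2%, the regular-round pool 752/1973 = 38.1% → the out-of-state pool
(Neither sweeps every department group, but the out-of-state pool has the higher pooled rate.)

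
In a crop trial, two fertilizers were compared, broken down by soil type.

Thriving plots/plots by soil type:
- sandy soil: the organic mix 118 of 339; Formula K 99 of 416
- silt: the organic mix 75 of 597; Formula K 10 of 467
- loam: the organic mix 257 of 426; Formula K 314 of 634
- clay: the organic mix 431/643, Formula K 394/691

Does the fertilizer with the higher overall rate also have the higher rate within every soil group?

Yes

Sandy soil: the organic mix 118/339 = 34.8%, Formula K 99/416 = 23.8% → the organic mix
Silt: the organic mix 75/597 = 12.6%, Formula K 10/467 = 2.1% → the organic mix
Loam: the organic mix 257/426 = 60.3%, Formula K 314/634 = 49.5% → the organic mix
Clay: the organic mix 431/643 = 67.0%, Formula K 394/691 = 57.0% → the organic mix
Overall: the organic mix 881/2005 = 43.9%, Formula K 817/2208 = 37.0% → the organic mix
The organic mix wins overall and in every soil group — no reversal.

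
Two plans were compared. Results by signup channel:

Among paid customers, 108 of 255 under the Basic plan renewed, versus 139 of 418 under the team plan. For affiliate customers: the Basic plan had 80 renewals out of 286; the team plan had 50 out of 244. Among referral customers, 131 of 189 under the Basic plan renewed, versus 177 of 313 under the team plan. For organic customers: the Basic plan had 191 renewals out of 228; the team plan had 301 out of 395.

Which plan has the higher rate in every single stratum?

Paid: the Basic plan 108/255 = 42.4%, the team plan 139/418 = 33.3% → the Basic plan
Affiliate: the Basic plan 80/286 = 28.0%, the team plan 50/244 = 20.5% → the Basic plan
Referral: the Basic plan 131/189 = 69.3%, the team plan 177/313 = 56.5% → the Basic plan
Organic: the Basic plan 191/228 = 83.8%, the team plan 301/395 = 76.2% → the Basic plan
The Basic plan has the higher rate in all 4 groups.

the Basic plan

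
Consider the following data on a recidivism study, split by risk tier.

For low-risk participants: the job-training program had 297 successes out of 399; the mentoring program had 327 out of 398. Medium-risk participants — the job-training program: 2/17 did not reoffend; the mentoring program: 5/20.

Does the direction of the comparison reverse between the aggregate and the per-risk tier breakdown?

Low-risk: the job-training program 297/399 = 74.4%, the mentoring program 327/398 = 82.2% → the mentoring program
Medium-risk: the job-training program 2/17 = 11.8%, the mentoring program 5/20 = 25.0% → the mentoring program
Overall: the job-training program 299/416 = 71.9%, the mentoring program 332/418 = 79.4% → the mentoring program
The mentoring program wins overall and in every risk group — no reversal.

No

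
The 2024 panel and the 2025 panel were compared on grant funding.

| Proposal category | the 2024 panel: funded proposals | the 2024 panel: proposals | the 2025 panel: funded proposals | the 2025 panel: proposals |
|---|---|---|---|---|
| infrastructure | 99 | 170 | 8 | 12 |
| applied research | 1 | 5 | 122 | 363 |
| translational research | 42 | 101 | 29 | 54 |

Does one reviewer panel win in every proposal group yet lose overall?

Infrastructure: the 2024 panel 99/170 = 58.2%, the 2025 panel 8/12 = 66.7% → the 2025 panel
Applied research: the 2024 panel 1/5 = 20.0%, the 2025 panel 122/363 = 33.6% → the 2025 panel
Translational research: the 2024 panel 42/101 = 41.6%, the 2025 panel 29/54 = 53.7% → the 2025 panel
Overall: the 2024 panel 142/276 = 51.4%, the 2025 panel 159/429 = 37.1% → the 2024 panel
The 2025 panel wins each proposal group but the 2024 panel wins overall — the comparison reverses. The 2025 panel's proposals skew toward applied research, which has a lower base rate.

Yes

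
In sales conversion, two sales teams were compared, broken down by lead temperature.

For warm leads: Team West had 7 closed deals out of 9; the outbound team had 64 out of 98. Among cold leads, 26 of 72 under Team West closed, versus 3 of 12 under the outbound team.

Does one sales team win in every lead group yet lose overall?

Yes

Warm: Team West 7/9 = 77.8%, the outbound team 64/98 = 65.3% → Team West
Cold: Team West 26/72 = 36.1%, the outbound team 3/12 = 25.0% → Team West
Overall: Team West 33/81 = 40.7%, the outbound team 67/110 = 60.9% → the outbound team
Team West wins each lead group but the outbound team wins overall — the comparison reverses. Team West's leads skew toward cold, which has a lower base rate.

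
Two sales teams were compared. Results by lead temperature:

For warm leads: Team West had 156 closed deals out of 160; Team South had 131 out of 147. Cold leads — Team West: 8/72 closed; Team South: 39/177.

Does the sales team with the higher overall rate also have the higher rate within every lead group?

Warm: Team West 156/160 = 97.5%, Team South 131/147 = 89.1% → Team West
Cold: Team West 8/72 = 11.1%, Team South 39/177 = 22.0% → Team South
Overall: Team West 164/232 = 70.7%, Team South 170/324 = 52.5% → Team West
Neither sweeps: Team West wins 1 of 2 groups, Team South wins 1. Team West wins overall but not every group — no Simpson reversal.

No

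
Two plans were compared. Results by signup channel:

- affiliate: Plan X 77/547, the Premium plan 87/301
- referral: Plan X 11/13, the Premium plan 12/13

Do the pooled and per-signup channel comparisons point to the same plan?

Affiliate: Plan X 77/547 = 14.1%, the Premium plan 87/301 = 28.9% → the Premium plan
Referral: Plan X 11/13 = 84.6%, the Premium plan 12/13 = 92.3% → the Premium plan
Overall: Plan X 88/560 = 15.7%, the Premium plan 99/314 = 31.5% → the Premium plan
The Premium plan wins overall and in every signup group — no reversal.

Yes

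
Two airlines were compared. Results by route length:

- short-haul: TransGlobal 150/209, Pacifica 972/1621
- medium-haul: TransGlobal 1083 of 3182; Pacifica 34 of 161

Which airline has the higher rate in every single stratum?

Short-haul: TransGlobal 150/209 = 71.8%, Pacifica 972/1621 = 60.0% → TransGlobal
Medium-haul: TransGlobal 1083/3182 = 34.0%, Pacifica 34/161 = 21.1% → TransGlobal
TransGlobal has the higher rate in both groups.

TransGlobal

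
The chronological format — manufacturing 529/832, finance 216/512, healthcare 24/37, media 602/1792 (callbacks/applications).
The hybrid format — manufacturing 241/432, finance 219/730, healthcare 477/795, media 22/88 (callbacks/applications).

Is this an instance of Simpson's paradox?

Manufacturing: the chronological format 529/832 = 63.6%, the hybrid format 241/432 = 55.8% → the chronological format
Finance: the chronological format 216/512 = 42.2%, the hybrid format 219/730 = 30.0% → the chronological format
Healthcare: the chronological format 24/37 = 64.9%, the hybrid format 477/795 = 60.0% → the chronological format
Media: the chronological format 602/1792 = 33.6%, the hybrid format 22/88 = 25.0% → the chronological format
Overall: the chronological format 1371/3173 = 43.2%, the hybrid format 959/2045 = 46.9% → the hybrid format
The chronological format wins each industry group but the hybrid format wins overall — the comparison reverses. The chronological format's applications skew toward media, which has a lower base rate.

Yes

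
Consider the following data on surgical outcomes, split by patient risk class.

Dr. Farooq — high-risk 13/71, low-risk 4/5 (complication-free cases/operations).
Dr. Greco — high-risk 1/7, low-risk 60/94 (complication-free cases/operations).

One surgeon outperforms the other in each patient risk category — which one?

High-risk: Dr. Farooq 13/71 = 18.3%, Dr. Greco 1/7 = 14.3% → Dr. Farooq
Low-risk: Dr. Farooq 4/5 = 80.0%, Dr. Greco 60/94 = 63.8% → Dr. Farooq
Dr. Farooq has the higher rate in both groups.

Dr. Farooq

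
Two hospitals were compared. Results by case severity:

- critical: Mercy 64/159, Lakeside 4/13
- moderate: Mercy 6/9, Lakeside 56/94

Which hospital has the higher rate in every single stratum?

Critical: Mercy 64/159 = 40.3%, Lakeside 4/13 = 30.8% → Mercy
Moderate: Mercy 6/9 = 66.7%, Lakeside 56/94 = 59.6% → Mercy
Mercy has the higher rate in both groups.

Mercy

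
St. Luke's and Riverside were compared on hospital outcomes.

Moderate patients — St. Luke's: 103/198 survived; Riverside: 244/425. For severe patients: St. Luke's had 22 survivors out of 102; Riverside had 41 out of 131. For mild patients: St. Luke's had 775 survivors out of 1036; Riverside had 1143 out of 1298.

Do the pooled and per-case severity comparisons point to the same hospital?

Moderate: St. Luke's 103/198 = 52.0%, Riverside 244/425 = 57.4% → Riverside
Severe: St. Luke's 22/102 = 21.6%, Riverside 41/131 = 31.3% → Riverside
Mild: St. Luke's 775/1036 = 74.8%, Riverside 1143/1298 = 88.1% → Riverside
Overall: St. Luke's 900/1336 = 67.4%, Riverside 1428/1854 = 77.0% → Riverside
Riverside wins overall and in every case group — no reversal.

Yes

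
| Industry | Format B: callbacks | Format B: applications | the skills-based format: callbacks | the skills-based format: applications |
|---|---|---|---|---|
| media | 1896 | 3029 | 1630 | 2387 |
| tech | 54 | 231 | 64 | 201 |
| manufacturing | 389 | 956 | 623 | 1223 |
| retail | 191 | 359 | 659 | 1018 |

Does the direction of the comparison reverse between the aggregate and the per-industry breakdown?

No

Media: Format B 1896/3029 = 62.6%, the skills-based format 1630/2387 = 68.3% → the skills-based format
Tech: Format B 54/231 = 23.4%, the skills-based format 64/201 = 31.8% → the skills-based format
Manufacturing: Format B 389/956 = 40.7%, the skills-based format 623/1223 = 50.9% → the skills-based format
Retail: Format B 191/359 = 53.2%, the skills-based format 659/1018 = 64.7% → the skills-based format
Overall: Format B 2530/4575 = 55.3%, the skills-based format 2976/4829 = 61.6% → the skills-based format
The skills-based format wins overall and in every industry group — no reversal.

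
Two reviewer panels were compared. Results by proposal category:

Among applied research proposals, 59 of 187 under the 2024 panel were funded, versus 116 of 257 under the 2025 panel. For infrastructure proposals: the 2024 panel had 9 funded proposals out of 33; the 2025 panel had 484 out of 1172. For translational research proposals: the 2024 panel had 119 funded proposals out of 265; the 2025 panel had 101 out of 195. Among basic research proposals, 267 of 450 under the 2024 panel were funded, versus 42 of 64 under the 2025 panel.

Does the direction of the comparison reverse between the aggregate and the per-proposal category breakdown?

Yes

Applied research: the 2024 panel 59/187 = 31.6%, the 2025 panel 116/257 = 45.1% → the 2025 panel
Infrastructure: the 2024 panel 9/33 = 27.3%, the 2025 panel 484/1172 = 41.3% → the 2025 panel
Translational research: the 2024 panel 119/265 = 44.9%, the 2025 panel 101/195 = 51.8% → the 2025 panel
Basic research: the 2024 panel 267/450 = 59.3%, the 2025 panel 42/64 = 65.6% → the 2025 panel
Overall: the 2024 panel 454/935 = 48.6%, the 2025 panel 743/1688 = 44.0% → the 2024 panel
The 2025 panel wins each proposal group but the 2024 panel wins overall — the comparison reverses. The 2025 panel's proposals skew toward infrastructure, which has a lower base rate.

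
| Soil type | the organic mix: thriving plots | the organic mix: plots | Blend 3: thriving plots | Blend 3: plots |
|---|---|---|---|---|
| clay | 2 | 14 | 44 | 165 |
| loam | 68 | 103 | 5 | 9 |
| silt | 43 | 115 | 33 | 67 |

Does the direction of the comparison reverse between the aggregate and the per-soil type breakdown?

No

Clay: the organic mix 2/14 = 14.3%, Blend 3 44/165 = 26.7% → Blend 3
Loam: the organic mix 68/103 = 66.0%, Blend 3 5/9 = 55.6% → the organic mix
Silt: the organic mix 43/115 = 37.4%, Blend 3 33/67 = 49.3% → Blend 3
Overall: the organic mix 113/232 = 48.7%, Blend 3 82/241 = 34.0% → the organic mix
Neither sweeps: the organic mix wins 1 of 3 groups, Blend 3 wins 2. The organic mix wins overall but not every group — no Simpson reversal.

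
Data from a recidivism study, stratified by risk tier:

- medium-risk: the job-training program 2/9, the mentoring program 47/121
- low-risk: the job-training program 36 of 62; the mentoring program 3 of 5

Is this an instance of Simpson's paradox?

Medium-risk: the job-training program 2/9 = 22.2%, the mentoring program 47/121 = 38.8% → the mentoring program
Low-risk: the job-training program 36/62 = 58.1%, the mentoring program 3/5 = 60.0% → the mentoring program
Overall: the job-training program 38/71 = 53.5%, the mentoring program 50/126 = 39.7% → the job-training program
The mentoring program wins each risk group but the job-training program wins overall — the comparison reverses. The mentoring program's participants skew toward medium-risk, which has a lower base rate.

Yes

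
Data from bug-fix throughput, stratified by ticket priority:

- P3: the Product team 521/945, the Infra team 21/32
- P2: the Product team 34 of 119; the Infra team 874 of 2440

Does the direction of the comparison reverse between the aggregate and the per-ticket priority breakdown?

Yes

P3: the Product team 521/945 = 55.1%, the Infra team 21/32 = 65.6% → the Infra team
P2: the Product team 34/119 = 28.6%, the Infra team 874/2440 = 35.8% → the Infra team
Overall: the Product team 555/1064 = 52.2%, the Infra team 895/2472 = 36.2% → the Product team
The Infra team wins each ticket group but the Product team wins overall — the comparison reverses. The Infra team's tickets skew toward P2, which has a lower base rate.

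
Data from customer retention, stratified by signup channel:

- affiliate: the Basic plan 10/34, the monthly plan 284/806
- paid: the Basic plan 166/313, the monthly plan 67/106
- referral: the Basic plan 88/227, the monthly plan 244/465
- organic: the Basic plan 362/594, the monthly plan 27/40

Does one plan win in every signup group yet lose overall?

Yes

Affiliate: the Basic plan 10/34 = 29.4%, the monthly plan 284/806 = 35.2% → the monthly plan
Paid: the Basic plan 166/313 = 53.0%, the monthly plan 67/106 = 63.2% → the monthly plan
Referral: the Basic plan 88/227 = 38.8%, the monthly plan 244/465 = 52.5% → the monthly plan
Organic: the Basic plan 362/594 = 60.9%, the monthly plan 27/40 = 67.5% → the monthly plan
Overall: the Basic plan 626/1168 = 53.6%, the monthly plan 622/1417 = 43.9% → the Basic plan
The monthly plan wins each signup group but the Basic plan wins overall — the comparison reverses. The monthly plan's customers skew toward affiliate, which has a lower base rate.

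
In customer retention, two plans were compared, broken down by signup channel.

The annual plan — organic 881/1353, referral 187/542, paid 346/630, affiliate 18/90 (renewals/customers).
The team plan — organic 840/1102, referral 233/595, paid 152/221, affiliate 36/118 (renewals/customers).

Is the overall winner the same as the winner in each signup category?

Yes

Organic: the annual plan 881/1353 = 65.1%, the team plan 840/1102 = 76.2% → the team plan
Referral: the annual plan 187/542 = 34.5%, the team plan 233/595 = 39.2% → the team plan
Paid: the annual plan 346/630 = 54.9%, the team plan 152/221 = 68.8% → the team plan
Affiliate: the annual plan 18/90 = 20.0%, the team plan 36/118 = 30.5% → the team plan
Overall: the annual plan 1432/2615 = 54.8%, the team plan 1261/2036 = 61.9% → the team plan
The team plan wins overall and in every signup group — no reversal.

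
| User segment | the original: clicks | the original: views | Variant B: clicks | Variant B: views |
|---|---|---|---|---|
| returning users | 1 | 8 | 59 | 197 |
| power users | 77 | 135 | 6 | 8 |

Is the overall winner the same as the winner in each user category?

No

Returning users: the original 1/8 = 12.5%, Variant B 59/197 = 29.9% → Variant B
Power users: the original 77/135 = 57.0%, Variant B 6/8 = 75.0% → Variant B
Overall: the original 78/143 = 54.5%, Variant B 65/205 = 31.7% → the original
Variant B wins each user group but the original wins overall — the comparison reverses. Variant B's views skew toward returning users, which has a lower base rate.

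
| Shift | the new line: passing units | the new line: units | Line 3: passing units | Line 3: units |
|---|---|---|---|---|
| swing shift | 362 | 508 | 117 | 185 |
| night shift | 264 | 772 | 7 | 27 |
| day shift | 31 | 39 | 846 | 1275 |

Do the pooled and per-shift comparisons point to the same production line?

No

Swing shift: the new line 362/508 = 71.3%, Line 3 117/185 = 63.2% → the new line
Night shift: the new line 264/772 = 34.2%, Line 3 7/27 = 25.9% → the new line
Day shift: the new line 31/39 = 79.5%, Line 3 846/1275 = 66.4% → the new line
Overall: the new line 657/1319 = 49.8%, Line 3 970/1487 = 65.2% → Line 3
The new line wins each shift group but Line 3 wins overall — the comparison reverses. The new line's units skew toward night shift, which has a lower base rate.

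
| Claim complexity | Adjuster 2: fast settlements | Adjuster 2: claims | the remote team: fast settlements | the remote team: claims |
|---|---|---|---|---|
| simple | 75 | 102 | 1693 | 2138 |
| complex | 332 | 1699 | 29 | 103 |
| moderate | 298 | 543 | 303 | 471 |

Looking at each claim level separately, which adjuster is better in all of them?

Simple: Adjuster 2 75/102 = 73.5%, the remote team 1693/2138 = 79.2% → the remote team
Complex: Adjuster 2 332/1699 = 19.5%, the remote team 29/103 = 28.2% → the remote team
Moderate: Adjuster 2 298/543 = 54.9%, the remote team 303/471 = 64.3% → the remote team
The remote team has the higher rate in all 3 groups.

the remote team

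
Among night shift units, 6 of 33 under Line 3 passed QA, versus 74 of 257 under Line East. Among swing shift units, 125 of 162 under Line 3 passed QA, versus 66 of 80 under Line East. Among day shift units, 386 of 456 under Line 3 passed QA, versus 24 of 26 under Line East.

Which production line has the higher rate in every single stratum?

Line East

Night shift: Line 3 6/33 = 18.2%, Line East 74/257 = 28.8% → Line East
Swing shift: Line 3 125/162 = 77.2%, Line East 66/80 = 82.5% → Line East
Day shift: Line 3 386/456 = 84.6%, Line East 24/26 = 92.3% → Line East
Line East has the higher rate in all 3 groups.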